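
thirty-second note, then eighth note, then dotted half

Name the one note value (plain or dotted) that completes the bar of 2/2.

dotted sixteenth note

The bar of 2/2 = 32 thirty-second notes.
Convert each value to thirty-second notes: thirty-second note = 1; eighth note = 4; dotted half = 24.
Altogether 1 + 4 + 24 = 29.
Remaining: 32 − 29 = 3 thirty-second notes, which is a dotted sixteenth note.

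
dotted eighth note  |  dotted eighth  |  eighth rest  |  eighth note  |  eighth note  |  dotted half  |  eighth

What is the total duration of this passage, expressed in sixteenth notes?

26

Each duration in sixteenth notes: dotted eighth note = 3; dotted eighth = 3; eighth rest = 2; eighth note = 2; eighth note = 2; dotted half = 12; eighth = 2.
Sum: 3 + 3 + 2 + 2 + 2 + 12 + 2 = 26 sixteenth notes.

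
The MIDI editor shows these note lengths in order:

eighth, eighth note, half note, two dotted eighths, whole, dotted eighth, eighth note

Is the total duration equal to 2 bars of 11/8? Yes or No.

No

One bar of 11/8 = 22 sixteenth notes, so 2 bars = 44.
Working in sixteenth notes: eighth = 2; eighth note = 2; half note = 8; dotted eighth = 3; dotted eighth = 3; whole = 16; dotted eighth = 3; eighth note = 2.
Adding: 2 + 2 + 8 + 3 + 3 + 16 + 3 + 2 = 39.
39 falls short of 44, so the answer is No.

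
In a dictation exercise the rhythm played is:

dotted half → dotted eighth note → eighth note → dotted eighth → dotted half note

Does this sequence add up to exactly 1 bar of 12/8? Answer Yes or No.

One bar of 12/8 = 24 sixteenth notes.
Working in sixteenth notes: dotted half = 12; dotted eighth note = 3; eighth note = 2; dotted eighth = 3; dotted half note = 12.
Sum: 12 + 3 + 2 + 3 + 12 = 32.
32 exceeds 24, so the answer is No.

No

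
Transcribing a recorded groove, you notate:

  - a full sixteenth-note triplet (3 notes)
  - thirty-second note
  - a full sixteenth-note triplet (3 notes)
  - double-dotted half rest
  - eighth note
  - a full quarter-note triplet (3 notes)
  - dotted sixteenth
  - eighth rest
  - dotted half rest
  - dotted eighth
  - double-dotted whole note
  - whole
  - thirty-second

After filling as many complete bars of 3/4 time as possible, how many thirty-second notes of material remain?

15

One bar of 3/4 = 24 thirty-second notes.
Working in thirty-second notes: a full sixteenth-note triplet (3 notes) (three triplet sixteenths span one eighth) = 4; thirty-second note = 1; a full sixteenth-note triplet (3 notes) (three triplet sixteenths span one eighth) = 4; double-dotted half rest = 28; eighth note = 4; a full quarter-note triplet (3 notes) (three triplet quarters span one half) = 16; dotted sixteenth = 3; eighth rest = 4; dotted half rest = 24; dotted eighth = 6; double-dotted whole note = 56; whole = 32; thirty-second = 1.
Sum: 4 + 1 + 4 + 28 + 4 + 16 + 3 + 4 + 24 + 6 + 56 + 32 + 1 = 183.
183 ÷ 24 = 7 complete bars with 15 thirty-second notes remaining.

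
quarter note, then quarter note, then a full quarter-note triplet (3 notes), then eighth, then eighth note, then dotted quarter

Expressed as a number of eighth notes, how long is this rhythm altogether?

13

Working in eighth notes: quarter note = 2; quarter note = 2; a full quarter-note triplet (3 notes) (three triplet quarters span one half) = 4; eighth = 1; eighth note = 1; dotted quarter = 3.
Sum: 2 + 2 + 4 + 1 + 1 + 3 = 13 eighth notes.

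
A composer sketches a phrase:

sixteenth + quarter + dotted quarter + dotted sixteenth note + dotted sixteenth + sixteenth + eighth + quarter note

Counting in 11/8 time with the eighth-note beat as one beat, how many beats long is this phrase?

One eighth-note beat = 4 thirty-second notes.
Convert each value to thirty-second notes: sixteenth = 2; quarter = 8; dotted quarter = 12; dotted sixteenth note = 3; dotted sixteenth = 3; sixteenth = 2; eighth = 4; quarter note = 8.
Adding: 2 + 8 + 12 + 3 + 3 + 2 + 4 + 8 = 42.
42 ÷ 4 = 10.5 beats.

10.5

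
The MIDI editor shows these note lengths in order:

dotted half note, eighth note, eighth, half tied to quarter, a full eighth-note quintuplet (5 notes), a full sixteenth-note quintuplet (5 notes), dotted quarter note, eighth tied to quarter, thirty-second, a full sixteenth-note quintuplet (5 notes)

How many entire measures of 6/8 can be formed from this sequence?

One bar of 6/8 = 24 thirty-second notes.
Each duration in thirty-second notes: dotted half note = 24; eighth note = 4; eighth = 4; half tied to quarter (half + quarter) = 24; a full eighth-note quintuplet (5 notes) (five quintuplet eighths span one half) = 16; a full sixteenth-note quintuplet (5 notes) (five quintuplet sixteenths span one quarter) = 8; dotted quarter note = 12; eighth tied to quarter (eighth + quarter) = 12; thirty-second = 1; a full sixteenth-note quintuplet (5 notes) (five quintuplet sixteenths span one quarter) = 8.
Total: 24 + 4 + 4 + 24 + 16 + 8 + 12 + 12 + 1 + 8 = 113.
113 ÷ 24 = 4 complete bars with 17 left over.

4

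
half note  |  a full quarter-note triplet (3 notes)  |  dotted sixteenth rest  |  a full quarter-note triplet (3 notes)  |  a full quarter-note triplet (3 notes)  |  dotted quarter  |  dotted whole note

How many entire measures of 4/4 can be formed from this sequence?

3

One bar of 4/4 = 32 thirty-second notes.
In thirty-second notes: half note = 16; a full quarter-note triplet (3 notes) (three triplet quarters span one half) = 16; dotted sixteenth rest = 3; a full quarter-note triplet (3 notes) (three triplet quarters span one half) = 16; a full quarter-note triplet (3 notes) (three triplet quarters span one half) = 16; dotted quarter = 12; dotted whole note = 48.
Total: 16 + 16 + 3 + 16 + 16 + 12 + 48 = 127.
127 ÷ 32 = 3 complete bars with 31 left over.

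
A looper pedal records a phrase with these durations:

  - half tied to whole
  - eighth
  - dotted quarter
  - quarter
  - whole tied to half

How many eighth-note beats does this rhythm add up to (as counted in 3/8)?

One eighth-note beat = 2 sixteenth notes.
Each duration in sixteenth notes: half tied to whole (half + whole) = 24; eighth = 2; dotted quarter = 6; quarter = 4; whole tied to half (whole + half) = 24.
Altogether 24 + 2 + 6 + 4 + 24 = 60.
60 ÷ 2 = 30 beats.

30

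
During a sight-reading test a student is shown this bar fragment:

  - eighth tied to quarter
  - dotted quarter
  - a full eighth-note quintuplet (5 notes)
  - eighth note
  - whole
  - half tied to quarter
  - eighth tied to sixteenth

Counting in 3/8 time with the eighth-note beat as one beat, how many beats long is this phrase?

One eighth-note beat = 2 sixteenth notes.
In sixteenth notes: eighth tied to quarter (eighth + quarter) = 6; dotted quarter = 6; a full eighth-note quintuplet (5 notes) (five quintuplet eighths span one half) = 8; eighth note = 2; whole = 16; half tied to quarter (half + quarter) = 12; eighth tied to sixteenth (eighth + sixteenth) = 3.
Total: 6 + 6 + 8 + 2 + 16 + 12 + 3 = 53.
53 ÷ 2 = 26.5 beats.

26.5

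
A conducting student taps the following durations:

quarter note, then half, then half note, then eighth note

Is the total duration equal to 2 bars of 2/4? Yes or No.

No

One bar of 2/4 = 4 eighth notes, so 2 bars = 8.
Convert each value to eighth notes: quarter note = 2; half = 4; half note = 4; eighth note = 1.
Total: 2 + 4 + 4 + 1 = 11.
11 exceeds 8, so the answer is No.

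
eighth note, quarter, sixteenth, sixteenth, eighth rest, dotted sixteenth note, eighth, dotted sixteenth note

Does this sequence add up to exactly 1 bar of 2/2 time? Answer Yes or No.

One bar of 2/2 = 32 thirty-second notes.
In thirty-second notes: eighth note = 4; quarter = 8; sixteenth = 2; sixteenth = 2; eighth rest = 4; dotted sixteenth note = 3; eighth = 4; dotted sixteenth note = 3.
Adding: 4 + 8 + 2 + 2 + 4 + 3 + 4 + 3 = 30.
30 falls short of 32, so the answer is No.

No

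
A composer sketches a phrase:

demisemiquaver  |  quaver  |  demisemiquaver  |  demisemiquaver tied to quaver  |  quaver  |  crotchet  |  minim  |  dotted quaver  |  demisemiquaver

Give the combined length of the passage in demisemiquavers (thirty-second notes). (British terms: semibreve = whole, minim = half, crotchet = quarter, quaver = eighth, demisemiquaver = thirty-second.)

46

Express everything in thirty-second notes: demisemiquaver = 1; quaver = 4; demisemiquaver = 1; demisemiquaver tied to quaver (demisemiquaver + quaver) = 5; quaver = 4; crotchet = 8; minim = 16; dotted quaver = 6; demisemiquaver = 1.
Sum: 1 + 4 + 1 + 5 + 4 + 8 + 16 + 6 + 1 = 46 thirty-second notes.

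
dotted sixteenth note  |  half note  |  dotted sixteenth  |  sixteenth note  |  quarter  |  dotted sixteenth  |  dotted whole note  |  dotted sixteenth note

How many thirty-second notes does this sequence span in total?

Working in thirty-second notes: dotted sixteenth note = 3; half note = 16; dotted sixteenth = 3; sixteenth note = 2; quarter = 8; dotted sixteenth = 3; dotted whole note = 48; dotted sixteenth note = 3.
Altogether 3 + 16 + 3 + 2 + 8 + 3 + 48 + 3 = 86 thirty-second notes.

86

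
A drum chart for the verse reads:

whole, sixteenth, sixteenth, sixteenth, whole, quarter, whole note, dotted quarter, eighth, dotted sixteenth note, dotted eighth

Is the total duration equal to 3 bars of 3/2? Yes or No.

No

One bar of 3/2 = 48 thirty-second notes, so 3 bars = 144.
Each duration in thirty-second notes: whole = 32; sixteenth = 2; sixteenth = 2; sixteenth = 2; whole = 32; quarter = 8; whole note = 32; dotted quarter = 12; eighth = 4; dotted sixteenth note = 3; dotted eighth = 6.
Altogether 32 + 2 + 2 + 2 + 32 + 8 + 32 + 12 + 4 + 3 + 6 = 135.
135 falls short of 144, so the answer is No.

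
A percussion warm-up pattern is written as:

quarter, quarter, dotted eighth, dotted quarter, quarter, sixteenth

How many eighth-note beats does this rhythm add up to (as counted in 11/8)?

11

One eighth-note beat = 2 sixteenth notes.
In sixteenth notes: quarter = 4; quarter = 4; dotted eighth = 3; dotted quarter = 6; quarter = 4; sixteenth = 1.
Total: 4 + 4 + 3 + 6 + 4 + 1 = 22.
22 ÷ 2 = 11 beats.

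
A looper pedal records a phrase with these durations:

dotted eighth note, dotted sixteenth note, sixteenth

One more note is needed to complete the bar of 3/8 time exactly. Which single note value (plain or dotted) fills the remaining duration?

The bar of 3/8 = 12 thirty-second notes.
Each duration in thirty-second notes: dotted eighth note = 6; dotted sixteenth note = 3; sixteenth = 2.
Adding: 6 + 3 + 2 = 11.
Remaining: 12 − 11 = 1 thirty-second note, which is a thirty-second note.

thirty-second note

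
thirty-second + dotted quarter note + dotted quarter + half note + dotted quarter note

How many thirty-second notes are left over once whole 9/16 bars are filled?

17

One bar of 9/16 = 18 thirty-second notes.
Convert each value to thirty-second notes: thirty-second = 1; dotted quarter note = 12; dotted quarter = 12; half note = 16; dotted quarter note = 12.
Altogether 1 + 12 + 12 + 16 + 12 = 53.
53 ÷ 18 = 2 complete bars with 17 thirty-second notes remaining.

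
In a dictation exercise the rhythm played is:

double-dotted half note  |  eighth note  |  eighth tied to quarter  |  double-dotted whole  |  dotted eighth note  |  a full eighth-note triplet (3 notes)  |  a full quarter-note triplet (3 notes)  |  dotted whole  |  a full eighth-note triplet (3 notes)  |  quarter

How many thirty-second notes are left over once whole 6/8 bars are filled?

One bar of 6/8 = 12 sixteenth notes.
Working in sixteenth notes: double-dotted half note = 14; eighth note = 2; eighth tied to quarter (eighth + quarter) = 6; double-dotted whole = 28; dotted eighth note = 3; a full eighth-note triplet (3 notes) (three triplet eighths span one quarter) = 4; a full quarter-note triplet (3 notes) (three triplet quarters span one half) = 8; dotted whole = 24; a full eighth-note triplet (3 notes) (three triplet eighths span one quarter) = 4; quarter = 4.
Altogether 14 + 2 + 6 + 28 + 3 + 4 + 8 + 24 + 4 + 4 = 97.
97 ÷ 12 = 8 complete bars with 1 sixteenth note remaining = 2 thirty-second notes.

2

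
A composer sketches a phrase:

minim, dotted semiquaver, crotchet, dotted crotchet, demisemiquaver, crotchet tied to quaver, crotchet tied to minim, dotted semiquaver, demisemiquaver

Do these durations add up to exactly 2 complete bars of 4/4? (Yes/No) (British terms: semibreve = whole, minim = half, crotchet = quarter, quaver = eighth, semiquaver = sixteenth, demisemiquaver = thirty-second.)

One bar of 4/4 = 32 thirty-second notes, so 2 bars = 64.
In thirty-second notes: minim = 16; dotted semiquaver = 3; crotchet = 8; dotted crotchet = 12; demisemiquaver = 1; crotchet tied to quaver (crotchet + quaver) = 12; crotchet tied to minim (crotchet + minim) = 24; dotted semiquaver = 3; demisemiquaver = 1.
Adding: 16 + 3 + 8 + 12 + 1 + 12 + 24 + 3 + 1 = 80.
80 exceeds 64, so the answer is No.

No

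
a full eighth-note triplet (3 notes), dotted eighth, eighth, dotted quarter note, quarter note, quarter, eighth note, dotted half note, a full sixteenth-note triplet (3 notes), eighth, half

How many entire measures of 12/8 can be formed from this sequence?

One bar of 12/8 = 24 sixteenth notes.
Each duration in sixteenth notes: a full eighth-note triplet (3 notes) (three triplet eighths span one quarter) = 4; dotted eighth = 3; eighth = 2; dotted quarter note = 6; quarter note = 4; quarter = 4; eighth note = 2; dotted half note = 12; a full sixteenth-note triplet (3 notes) (three triplet sixteenths span one eighth) = 2; eighth = 2; half = 8.
Adding: 4 + 3 + 2 + 6 + 4 + 4 + 2 + 12 + 2 + 2 + 8 = 49.
49 ÷ 24 = 2 complete bars with 1 left over.

2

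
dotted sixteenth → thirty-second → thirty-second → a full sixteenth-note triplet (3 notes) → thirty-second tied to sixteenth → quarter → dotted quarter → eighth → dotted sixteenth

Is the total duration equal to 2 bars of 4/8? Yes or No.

One bar of 4/8 = 16 thirty-second notes, so 2 bars = 32.
In thirty-second notes: dotted sixteenth = 3; thirty-second = 1; thirty-second = 1; a full sixteenth-note triplet (3 notes) (three triplet sixteenths span one eighth) = 4; thirty-second tied to sixteenth (thirty-second + sixteenth) = 3; quarter = 8; dotted quarter = 12; eighth = 4; dotted sixteenth = 3.
Sum: 3 + 1 + 1 + 4 + 3 + 8 + 12 + 4 + 3 = 39.
39 exceeds 32, so the answer is No.

No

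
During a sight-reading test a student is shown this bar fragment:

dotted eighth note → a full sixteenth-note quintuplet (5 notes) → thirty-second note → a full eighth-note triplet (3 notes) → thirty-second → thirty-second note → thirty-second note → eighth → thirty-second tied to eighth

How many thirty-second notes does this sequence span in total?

35

In thirty-second notes: dotted eighth note = 6; a full sixteenth-note quintuplet (5 notes) (five quintuplet sixteenths span one quarter) = 8; thirty-second note = 1; a full eighth-note triplet (3 notes) (three triplet eighths span one quarter) = 8; thirty-second = 1; thirty-second note = 1; thirty-second note = 1; eighth = 4; thirty-second tied to eighth (thirty-second + eighth) = 5.
Total: 6 + 8 + 1 + 8 + 1 + 1 + 1 + 4 + 5 = 35 thirty-second notes.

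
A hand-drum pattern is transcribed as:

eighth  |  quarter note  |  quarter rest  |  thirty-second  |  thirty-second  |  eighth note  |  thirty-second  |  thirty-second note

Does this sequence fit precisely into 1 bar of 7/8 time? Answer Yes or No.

One bar of 7/8 = 28 thirty-second notes.
Convert each value to thirty-second notes: eighth = 4; quarter note = 8; quarter rest = 8; thirty-second = 1; thirty-second = 1; eighth note = 4; thirty-second = 1; thirty-second note = 1.
Adding: 4 + 8 + 8 + 1 + 1 + 4 + 1 + 1 = 28.
28 equals 28, so the answer is Yes.

Yes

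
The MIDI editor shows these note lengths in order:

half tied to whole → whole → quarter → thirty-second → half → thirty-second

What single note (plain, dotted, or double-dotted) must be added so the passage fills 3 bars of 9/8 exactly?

sixteenth note

3 bars of 9/8 = 108 thirty-second notes.
Each duration in thirty-second notes: half tied to whole (half + whole) = 48; whole = 32; quarter = 8; thirty-second = 1; half = 16; thirty-second = 1.
Total: 48 + 32 + 8 + 1 + 16 + 1 = 106.
Remaining: 108 − 106 = 2 thirty-second notes, which is a sixteenth note.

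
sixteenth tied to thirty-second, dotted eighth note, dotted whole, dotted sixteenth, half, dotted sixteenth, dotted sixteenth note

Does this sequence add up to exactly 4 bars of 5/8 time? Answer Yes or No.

No

One bar of 5/8 = 20 thirty-second notes, so 4 bars = 80.
Express everything in thirty-second notes: sixteenth tied to thirty-second (sixteenth + thirty-second) = 3; dotted eighth note = 6; dotted whole = 48; dotted sixteenth = 3; half = 16; dotted sixteenth = 3; dotted sixteenth note = 3.
Total: 3 + 6 + 48 + 3 + 16 + 3 + 3 = 82.
82 exceeds 80, so the answer is No.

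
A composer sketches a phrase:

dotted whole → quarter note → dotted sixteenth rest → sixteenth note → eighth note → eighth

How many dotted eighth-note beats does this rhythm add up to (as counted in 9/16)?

One dotted eighth-note beat = 6 thirty-second notes.
Express everything in thirty-second notes: dotted whole = 48; quarter note = 8; dotted sixteenth rest = 3; sixteenth note = 2; eighth note = 4; eighth = 4.
Altogether 48 + 8 + 3 + 2 + 4 + 4 = 69.
69 ÷ 6 = 11.5 beats.

11.5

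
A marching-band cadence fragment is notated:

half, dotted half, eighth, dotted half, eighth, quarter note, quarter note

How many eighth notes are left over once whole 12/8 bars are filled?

10

One bar of 12/8 = 12 eighth notes.
Working in eighth notes: half = 4; dotted half = 6; eighth = 1; dotted half = 6; eighth = 1; quarter note = 2; quarter note = 2.
Altogether 4 + 6 + 1 + 6 + 1 + 2 + 2 = 22.
22 ÷ 12 = 1 complete bar with 10 eighth notes remaining.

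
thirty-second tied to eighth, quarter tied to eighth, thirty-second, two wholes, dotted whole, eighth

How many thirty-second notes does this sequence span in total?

Express everything in thirty-second notes: thirty-second tied to eighth (thirty-second + eighth) = 5; quarter tied to eighth (quarter + eighth) = 12; thirty-second = 1; whole = 32; whole = 32; dotted whole = 48; eighth = 4.
Adding: 5 + 12 + 1 + 32 + 32 + 48 + 4 = 134 thirty-second notes.

134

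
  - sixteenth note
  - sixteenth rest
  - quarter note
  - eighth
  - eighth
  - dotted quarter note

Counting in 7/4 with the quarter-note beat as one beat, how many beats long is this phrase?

4

One quarter-note beat = 4 sixteenth notes.
Express everything in sixteenth notes: sixteenth note = 1; sixteenth rest = 1; quarter note = 4; eighth = 2; eighth = 2; dotted quarter note = 6.
Total: 1 + 1 + 4 + 2 + 2 + 6 = 16.
16 ÷ 4 = 4 beats.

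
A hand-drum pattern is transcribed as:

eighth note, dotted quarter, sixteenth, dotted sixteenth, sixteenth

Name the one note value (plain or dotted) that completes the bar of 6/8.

The bar of 6/8 = 24 thirty-second notes.
Working in thirty-second notes: eighth note = 4; dotted quarter = 12; sixteenth = 2; dotted sixteenth = 3; sixteenth = 2.
Altogether 4 + 12 + 2 + 3 + 2 = 23.
Remaining: 24 − 23 = 1 thirty-second note, which is a thirty-second note.

thirty-second note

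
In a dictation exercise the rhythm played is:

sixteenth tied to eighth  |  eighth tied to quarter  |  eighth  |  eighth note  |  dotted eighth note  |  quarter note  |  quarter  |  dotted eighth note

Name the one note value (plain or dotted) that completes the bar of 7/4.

The bar of 7/4 = 28 sixteenth notes.
In sixteenth notes: sixteenth tied to eighth (sixteenth + eighth) = 3; eighth tied to quarter (eighth + quarter) = 6; eighth = 2; eighth note = 2; dotted eighth note = 3; quarter note = 4; quarter = 4; dotted eighth note = 3.
Adding: 3 + 6 + 2 + 2 + 3 + 4 + 4 + 3 = 27.
Remaining: 28 − 27 = 1 sixteenth note, which is a sixteenth note.

sixteenth note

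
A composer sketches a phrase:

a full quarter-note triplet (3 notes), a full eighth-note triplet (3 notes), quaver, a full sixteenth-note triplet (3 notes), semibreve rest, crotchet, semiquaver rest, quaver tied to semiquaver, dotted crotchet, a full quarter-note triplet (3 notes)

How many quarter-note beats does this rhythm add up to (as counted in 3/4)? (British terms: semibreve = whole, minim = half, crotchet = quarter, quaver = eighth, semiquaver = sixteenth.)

13.5

One quarter-note beat = 4 sixteenth notes.
Express everything in sixteenth notes: a full quarter-note triplet (3 notes) (three triplet quarters span one half) = 8; a full eighth-note triplet (3 notes) (three triplet eighths span one quarter) = 4; quaver = 2; a full sixteenth-note triplet (3 notes) (three triplet sixteenths span one eighth) = 2; semibreve rest = 16; crotchet = 4; semiquaver rest = 1; quaver tied to semiquaver (quaver + semiquaver) = 3; dotted crotchet = 6; a full quarter-note triplet (3 notes) (three triplet quarters span one half) = 8.
Sum: 8 + 4 + 2 + 2 + 16 + 4 + 1 + 3 + 6 + 8 = 54.
54 ÷ 4 = 13.5 beats.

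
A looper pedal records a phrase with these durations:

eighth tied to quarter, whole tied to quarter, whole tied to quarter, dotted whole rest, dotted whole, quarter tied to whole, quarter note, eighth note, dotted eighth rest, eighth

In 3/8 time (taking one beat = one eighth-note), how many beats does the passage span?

One eighth-note beat = 2 sixteenth notes.
Working in sixteenth notes: eighth tied to quarter (eighth + quarter) = 6; whole tied to quarter (whole + quarter) = 20; whole tied to quarter (whole + quarter) = 20; dotted whole rest = 24; dotted whole = 24; quarter tied to whole (quarter + whole) = 20; quarter note = 4; eighth note = 2; dotted eighth rest = 3; eighth = 2.
Sum: 6 + 20 + 20 + 24 + 24 + 20 + 4 + 2 + 3 + 2 = 125.
125 ÷ 2 = 62.5 beats.

62.5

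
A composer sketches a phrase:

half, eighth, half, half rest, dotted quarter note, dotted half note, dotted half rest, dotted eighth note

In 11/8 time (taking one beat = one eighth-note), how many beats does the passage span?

29.5

One eighth-note beat = 2 sixteenth notes.
Each duration in sixteenth notes: half = 8; eighth = 2; half = 8; half rest = 8; dotted quarter note = 6; dotted half note = 12; dotted half rest = 12; dotted eighth note = 3.
Altogether 8 + 2 + 8 + 8 + 6 + 12 + 12 + 3 = 59.
59 ÷ 2 = 29.5 beats.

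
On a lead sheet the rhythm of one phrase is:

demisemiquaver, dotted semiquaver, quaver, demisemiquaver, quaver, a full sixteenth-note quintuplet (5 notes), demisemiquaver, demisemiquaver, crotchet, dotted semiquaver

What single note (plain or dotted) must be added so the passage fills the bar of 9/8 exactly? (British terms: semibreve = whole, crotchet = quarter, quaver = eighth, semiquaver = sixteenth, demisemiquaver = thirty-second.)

sixteenth note

The bar of 9/8 = 36 thirty-second notes.
Working in thirty-second notes: demisemiquaver = 1; dotted semiquaver = 3; quaver = 4; demisemiquaver = 1; quaver = 4; a full sixteenth-note quintuplet (5 notes) (five quintuplet sixteenths span one quarter) = 8; demisemiquaver = 1; demisemiquaver = 1; crotchet = 8; dotted semiquaver = 3.
Sum: 1 + 3 + 4 + 1 + 4 + 8 + 1 + 1 + 8 + 3 = 34.
Remaining: 36 − 34 = 2 thirty-second notes, which is a sixteenth note.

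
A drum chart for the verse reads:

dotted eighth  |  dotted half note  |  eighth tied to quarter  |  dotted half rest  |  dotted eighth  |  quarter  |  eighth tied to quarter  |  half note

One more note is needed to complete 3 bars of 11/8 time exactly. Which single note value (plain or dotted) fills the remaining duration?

3 bars of 11/8 = 66 sixteenth notes.
Express everything in sixteenth notes: dotted eighth = 3; dotted half note = 12; eighth tied to quarter (eighth + quarter) = 6; dotted half rest = 12; dotted eighth = 3; quarter = 4; eighth tied to quarter (eighth + quarter) = 6; half note = 8.
Altogether 3 + 12 + 6 + 12 + 3 + 4 + 6 + 8 = 54.
Remaining: 66 − 54 = 12 sixteenth notes, which is a dotted half note.

dotted half note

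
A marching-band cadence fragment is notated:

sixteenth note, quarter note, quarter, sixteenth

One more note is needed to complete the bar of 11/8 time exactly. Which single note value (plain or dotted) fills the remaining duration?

The bar of 11/8 = 22 sixteenth notes.
Each duration in sixteenth notes: sixteenth note = 1; quarter note = 4; quarter = 4; sixteenth = 1.
Altogether 1 + 4 + 4 + 1 = 10.
Remaining: 22 − 10 = 12 sixteenth notes, which is a dotted half note.

dotted half note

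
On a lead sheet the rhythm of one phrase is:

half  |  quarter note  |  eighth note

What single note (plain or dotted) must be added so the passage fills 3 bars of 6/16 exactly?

3 bars of 6/16 = 9 eighth notes.
Convert each value to eighth notes: half = 4; quarter note = 2; eighth note = 1.
Sum: 4 + 2 + 1 = 7.
Remaining: 9 − 7 = 2 eighth notes, which is a quarter note.

quarter note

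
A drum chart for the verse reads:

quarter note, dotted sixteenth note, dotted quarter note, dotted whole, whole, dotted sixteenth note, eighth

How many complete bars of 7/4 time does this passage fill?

One bar of 7/4 = 56 thirty-second notes.
Working in thirty-second notes: quarter note = 8; dotted sixteenth note = 3; dotted quarter note = 12; dotted whole = 48; whole = 32; dotted sixteenth note = 3; eighth = 4.
Adding: 8 + 3 + 12 + 48 + 32 + 3 + 4 = 110.
110 ÷ 56 = 1 complete bar with 54 left over.

1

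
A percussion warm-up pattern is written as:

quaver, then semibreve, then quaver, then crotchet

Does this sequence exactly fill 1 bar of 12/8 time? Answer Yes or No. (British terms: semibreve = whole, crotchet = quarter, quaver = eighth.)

Yes

One bar of 12/8 = 12 eighth notes.
Each duration in eighth notes: quaver = 1; semibreve = 8; quaver = 1; crotchet = 2.
Total: 1 + 8 + 1 + 2 = 12.
12 equals 12, so the answer is Yes.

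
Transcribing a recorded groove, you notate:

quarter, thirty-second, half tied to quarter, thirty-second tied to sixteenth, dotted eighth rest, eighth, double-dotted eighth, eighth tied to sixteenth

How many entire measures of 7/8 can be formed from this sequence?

2

One bar of 7/8 = 28 thirty-second notes.
In thirty-second notes: quarter = 8; thirty-second = 1; half tied to quarter (half + quarter) = 24; thirty-second tied to sixteenth (thirty-second + sixteenth) = 3; dotted eighth rest = 6; eighth = 4; double-dotted eighth = 7; eighth tied to sixteenth (eighth + sixteenth) = 6.
Altogether 8 + 1 + 24 + 3 + 6 + 4 + 7 + 6 = 59.
59 ÷ 28 = 2 complete bars with 3 left over.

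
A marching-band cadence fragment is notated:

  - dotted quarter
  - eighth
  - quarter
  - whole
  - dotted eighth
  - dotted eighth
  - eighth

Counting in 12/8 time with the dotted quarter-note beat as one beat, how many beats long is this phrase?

6

One dotted quarter-note beat = 6 sixteenth notes.
In sixteenth notes: dotted quarter = 6; eighth = 2; quarter = 4; whole = 16; dotted eighth = 3; dotted eighth = 3; eighth = 2.
Sum: 6 + 2 + 4 + 16 + 3 + 3 + 2 = 36.
36 ÷ 6 = 6 beats.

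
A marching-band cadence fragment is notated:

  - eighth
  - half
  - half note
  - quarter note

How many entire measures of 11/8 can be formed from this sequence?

One bar of 11/8 = 11 eighth notes.
In eighth notes: eighth = 1; half = 4; half note = 4; quarter note = 2.
Sum: 1 + 4 + 4 + 2 = 11.
11 ÷ 11 = 1 complete bar with 0 left over.

1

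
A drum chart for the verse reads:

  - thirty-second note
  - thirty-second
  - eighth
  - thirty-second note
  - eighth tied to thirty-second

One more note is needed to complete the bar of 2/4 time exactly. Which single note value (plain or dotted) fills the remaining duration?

eighth note

The bar of 2/4 = 16 thirty-second notes.
In thirty-second notes: thirty-second note = 1; thirty-second = 1; eighth = 4; thirty-second note = 1; eighth tied to thirty-second (eighth + thirty-second) = 5.
Sum: 1 + 1 + 4 + 1 + 5 = 12.
Remaining: 16 − 12 = 4 thirty-second notes, which is a eighth note.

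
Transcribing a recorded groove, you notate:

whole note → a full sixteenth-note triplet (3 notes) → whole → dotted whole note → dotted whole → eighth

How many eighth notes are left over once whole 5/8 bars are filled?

2

One bar of 5/8 = 5 eighth notes.
Convert each value to eighth notes: whole note = 8; a full sixteenth-note triplet (3 notes) (three triplet sixteenths span one eighth) = 1; whole = 8; dotted whole note = 12; dotted whole = 12; eighth = 1.
Sum: 8 + 1 + 8 + 12 + 12 + 1 = 42.
42 ÷ 5 = 8 complete bars with 2 eighth notes remaining.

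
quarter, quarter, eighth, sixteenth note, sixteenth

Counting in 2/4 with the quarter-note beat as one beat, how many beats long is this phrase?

One quarter-note beat = 4 sixteenth notes.
Working in sixteenth notes: quarter = 4; quarter = 4; eighth = 2; sixteenth note = 1; sixteenth = 1.
Sum: 4 + 4 + 2 + 1 + 1 = 12.
12 ÷ 4 = 3 beats.

3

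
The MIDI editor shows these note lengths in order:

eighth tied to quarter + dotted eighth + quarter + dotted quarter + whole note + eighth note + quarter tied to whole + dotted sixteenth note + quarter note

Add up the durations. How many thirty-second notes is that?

Convert each value to thirty-second notes: eighth tied to quarter (eighth + quarter) = 12; dotted eighth = 6; quarter = 8; dotted quarter = 12; whole note = 32; eighth note = 4; quarter tied to whole (quarter + whole) = 40; dotted sixteenth note = 3; quarter note = 8.
Altogether 12 + 6 + 8 + 12 + 32 + 4 + 40 + 3 + 8 = 125 thirty-second notes.

125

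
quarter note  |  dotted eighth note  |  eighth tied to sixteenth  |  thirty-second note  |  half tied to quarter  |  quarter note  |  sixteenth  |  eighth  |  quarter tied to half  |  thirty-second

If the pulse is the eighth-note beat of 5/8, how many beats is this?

One eighth-note beat = 4 thirty-second notes.
In thirty-second notes: quarter note = 8; dotted eighth note = 6; eighth tied to sixteenth (eighth + sixteenth) = 6; thirty-second note = 1; half tied to quarter (half + quarter) = 24; quarter note = 8; sixteenth = 2; eighth = 4; quarter tied to half (quarter + half) = 24; thirty-second = 1.
Adding: 8 + 6 + 6 + 1 + 24 + 8 + 2 + 4 + 24 + 1 = 84.
84 ÷ 4 = 21 beats.

21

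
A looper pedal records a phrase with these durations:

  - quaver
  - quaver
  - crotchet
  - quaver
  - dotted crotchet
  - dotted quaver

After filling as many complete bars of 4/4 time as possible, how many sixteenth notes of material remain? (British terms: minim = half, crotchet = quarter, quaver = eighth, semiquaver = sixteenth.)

One bar of 4/4 = 16 sixteenth notes.
Each duration in sixteenth notes: quaver = 2; quaver = 2; crotchet = 4; quaver = 2; dotted crotchet = 6; dotted quaver = 3.
Altogether 2 + 2 + 4 + 2 + 6 + 3 = 19.
19 ÷ 16 = 1 complete bar with 3 sixteenth notes remaining.

3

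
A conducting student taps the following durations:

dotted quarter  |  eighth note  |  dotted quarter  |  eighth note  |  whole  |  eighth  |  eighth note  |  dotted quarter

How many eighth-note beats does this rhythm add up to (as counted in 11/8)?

21

One eighth-note beat = 2 sixteenth notes.
Express everything in sixteenth notes: dotted quarter = 6; eighth note = 2; dotted quarter = 6; eighth note = 2; whole = 16; eighth = 2; eighth note = 2; dotted quarter = 6.
Altogether 6 + 2 + 6 + 2 + 16 + 2 + 2 + 6 = 42.
42 ÷ 2 = 21 beats.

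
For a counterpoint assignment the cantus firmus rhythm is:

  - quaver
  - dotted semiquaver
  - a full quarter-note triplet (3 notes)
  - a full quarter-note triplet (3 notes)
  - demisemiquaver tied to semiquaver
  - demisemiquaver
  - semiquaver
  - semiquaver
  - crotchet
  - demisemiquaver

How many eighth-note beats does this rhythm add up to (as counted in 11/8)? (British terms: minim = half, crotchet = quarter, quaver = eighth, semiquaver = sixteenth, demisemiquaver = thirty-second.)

One eighth-note beat = 4 thirty-second notes.
Working in thirty-second notes: quaver = 4; dotted semiquaver = 3; a full quarter-note triplet (3 notes) (three triplet quarters span one half) = 16; a full quarter-note triplet (3 notes) (three triplet quarters span one half) = 16; demisemiquaver tied to semiquaver (demisemiquaver + semiquaver) = 3; demisemiquaver = 1; semiquaver = 2; semiquaver = 2; crotchet = 8; demisemiquaver = 1.
Altogether 4 + 3 + 16 + 16 + 3 + 1 + 2 + 2 + 8 + 1 = 56.
56 ÷ 4 = 14 beats.

14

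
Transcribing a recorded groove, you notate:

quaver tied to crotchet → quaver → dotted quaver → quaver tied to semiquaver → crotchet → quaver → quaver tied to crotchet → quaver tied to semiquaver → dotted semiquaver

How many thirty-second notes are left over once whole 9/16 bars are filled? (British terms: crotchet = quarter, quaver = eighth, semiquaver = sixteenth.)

7

One bar of 9/16 = 18 thirty-second notes.
In thirty-second notes: quaver tied to crotchet (quaver + crotchet) = 12; quaver = 4; dotted quaver = 6; quaver tied to semiquaver (quaver + semiquaver) = 6; crotchet = 8; quaver = 4; quaver tied to crotchet (quaver + crotchet) = 12; quaver tied to semiquaver (quaver + semiquaver) = 6; dotted semiquaver = 3.
Total: 12 + 4 + 6 + 6 + 8 + 4 + 12 + 6 + 3 = 61.
61 ÷ 18 = 3 complete bars with 7 thirty-second notes remaining.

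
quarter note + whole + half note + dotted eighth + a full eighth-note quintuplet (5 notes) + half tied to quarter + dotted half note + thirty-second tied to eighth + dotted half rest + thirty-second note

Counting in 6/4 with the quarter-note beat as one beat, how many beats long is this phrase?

19.5

One quarter-note beat = 8 thirty-second notes.
In thirty-second notes: quarter note = 8; whole = 32; half note = 16; dotted eighth = 6; a full eighth-note quintuplet (5 notes) (five quintuplet eighths span one half) = 16; half tied to quarter (half + quarter) = 24; dotted half note = 24; thirty-second tied to eighth (thirty-second + eighth) = 5; dotted half rest = 24; thirty-second note = 1.
Total: 8 + 32 + 16 + 6 + 16 + 24 + 24 + 5 + 24 + 1 = 156.
156 ÷ 8 = 19.5 beats.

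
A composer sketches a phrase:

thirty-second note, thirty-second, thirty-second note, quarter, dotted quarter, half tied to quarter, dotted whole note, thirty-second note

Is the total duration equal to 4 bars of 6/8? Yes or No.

Yes

One bar of 6/8 = 24 thirty-second notes, so 4 bars = 96.
Convert each value to thirty-second notes: thirty-second note = 1; thirty-second = 1; thirty-second note = 1; quarter = 8; dotted quarter = 12; half tied to quarter (half + quarter) = 24; dotted whole note = 48; thirty-second note = 1.
Total: 1 + 1 + 1 + 8 + 12 + 24 + 48 + 1 = 96.
96 equals 96, so the answer is Yes.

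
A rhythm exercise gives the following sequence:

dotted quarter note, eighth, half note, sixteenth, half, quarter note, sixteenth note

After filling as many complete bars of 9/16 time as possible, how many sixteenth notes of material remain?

3

One bar of 9/16 = 9 sixteenth notes.
Express everything in sixteenth notes: dotted quarter note = 6; eighth = 2; half note = 8; sixteenth = 1; half = 8; quarter note = 4; sixteenth note = 1.
Adding: 6 + 2 + 8 + 1 + 8 + 4 + 1 = 30.
30 ÷ 9 = 3 complete bars with 3 sixteenth notes remaining.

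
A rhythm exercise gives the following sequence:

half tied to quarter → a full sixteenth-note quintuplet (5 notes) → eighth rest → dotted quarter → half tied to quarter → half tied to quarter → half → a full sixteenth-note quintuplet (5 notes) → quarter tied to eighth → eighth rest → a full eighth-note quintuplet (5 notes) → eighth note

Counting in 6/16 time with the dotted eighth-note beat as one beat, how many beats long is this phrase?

26

One dotted eighth-note beat = 3 sixteenth notes.
Working in sixteenth notes: half tied to quarter (half + quarter) = 12; a full sixteenth-note quintuplet (5 notes) (five quintuplet sixteenths span one quarter) = 4; eighth rest = 2; dotted quarter = 6; half tied to quarter (half + quarter) = 12; half tied to quarter (half + quarter) = 12; half = 8; a full sixteenth-note quintuplet (5 notes) (five quintuplet sixteenths span one quarter) = 4; quarter tied to eighth (quarter + eighth) = 6; eighth rest = 2; a full eighth-note quintuplet (5 notes) (five quintuplet eighths span one half) = 8; eighth note = 2.
Total: 12 + 4 + 2 + 6 + 12 + 12 + 8 + 4 + 6 + 2 + 8 + 2 = 78.
78 ÷ 3 = 26 beats.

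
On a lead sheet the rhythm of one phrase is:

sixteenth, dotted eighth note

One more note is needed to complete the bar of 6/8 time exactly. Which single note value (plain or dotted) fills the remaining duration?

The bar of 6/8 = 12 sixteenth notes.
Working in sixteenth notes: sixteenth = 1; dotted eighth note = 3.
Total: 1 + 3 = 4.
Remaining: 12 − 4 = 8 sixteenth notes, which is a half note.

half note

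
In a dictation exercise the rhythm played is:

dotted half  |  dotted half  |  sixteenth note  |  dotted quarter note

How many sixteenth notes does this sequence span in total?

In sixteenth notes: dotted half = 12; dotted half = 12; sixteenth note = 1; dotted quarter note = 6.
Altogether 12 + 12 + 1 + 6 = 31 sixteenth notes.

31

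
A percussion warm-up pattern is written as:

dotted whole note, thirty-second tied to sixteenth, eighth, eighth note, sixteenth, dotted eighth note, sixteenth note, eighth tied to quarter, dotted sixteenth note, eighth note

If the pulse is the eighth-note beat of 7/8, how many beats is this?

One eighth-note beat = 4 thirty-second notes.
Each duration in thirty-second notes: dotted whole note = 48; thirty-second tied to sixteenth (thirty-second + sixteenth) = 3; eighth = 4; eighth note = 4; sixteenth = 2; dotted eighth note = 6; sixteenth note = 2; eighth tied to quarter (eighth + quarter) = 12; dotted sixteenth note = 3; eighth note = 4.
Altogether 48 + 3 + 4 + 4 + 2 + 6 + 2 + 12 + 3 + 4 = 88.
88 ÷ 4 = 22 beats.

22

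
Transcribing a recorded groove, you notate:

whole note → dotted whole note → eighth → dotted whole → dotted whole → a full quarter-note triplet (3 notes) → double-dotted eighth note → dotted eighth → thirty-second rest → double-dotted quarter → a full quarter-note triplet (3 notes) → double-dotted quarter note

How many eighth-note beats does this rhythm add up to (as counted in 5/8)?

63.5

One eighth-note beat = 4 thirty-second notes.
Convert each value to thirty-second notes: whole note = 32; dotted whole note = 48; eighth = 4; dotted whole = 48; dotted whole = 48; a full quarter-note triplet (3 notes) (three triplet quarters span one half) = 16; double-dotted eighth note = 7; dotted eighth = 6; thirty-second rest = 1; double-dotted quarter = 14; a full quarter-note triplet (3 notes) (three triplet quarters span one half) = 16; double-dotted quarter note = 14.
Sum: 32 + 48 + 4 + 48 + 48 + 16 + 7 + 6 + 1 + 14 + 16 + 14 = 254.
254 ÷ 4 = 63.5 beats.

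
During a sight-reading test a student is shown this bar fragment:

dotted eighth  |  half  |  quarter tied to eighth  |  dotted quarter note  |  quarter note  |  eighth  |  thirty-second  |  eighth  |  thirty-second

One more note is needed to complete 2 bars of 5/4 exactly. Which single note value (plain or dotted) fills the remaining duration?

half note

2 bars of 5/4 = 80 thirty-second notes.
Convert each value to thirty-second notes: dotted eighth = 6; half = 16; quarter tied to eighth (quarter + eighth) = 12; dotted quarter note = 12; quarter note = 8; eighth = 4; thirty-second = 1; eighth = 4; thirty-second = 1.
Altogether 6 + 16 + 12 + 12 + 8 + 4 + 1 + 4 + 1 = 64.
Remaining: 80 − 64 = 16 thirty-second notes, which is a half note.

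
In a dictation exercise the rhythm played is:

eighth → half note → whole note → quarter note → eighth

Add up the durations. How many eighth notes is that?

16

In eighth notes: eighth = 1; half note = 4; whole note = 8; quarter note = 2; eighth = 1.
Total: 1 + 4 + 8 + 2 + 1 = 16 eighth notes.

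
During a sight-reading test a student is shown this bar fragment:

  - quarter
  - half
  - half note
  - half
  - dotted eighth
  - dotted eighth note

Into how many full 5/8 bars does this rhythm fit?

One bar of 5/8 = 10 sixteenth notes.
In sixteenth notes: quarter = 4; half = 8; half note = 8; half = 8; dotted eighth = 3; dotted eighth note = 3.
Sum: 4 + 8 + 8 + 8 + 3 + 3 = 34.
34 ÷ 10 = 3 complete bars with 4 left over.

3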